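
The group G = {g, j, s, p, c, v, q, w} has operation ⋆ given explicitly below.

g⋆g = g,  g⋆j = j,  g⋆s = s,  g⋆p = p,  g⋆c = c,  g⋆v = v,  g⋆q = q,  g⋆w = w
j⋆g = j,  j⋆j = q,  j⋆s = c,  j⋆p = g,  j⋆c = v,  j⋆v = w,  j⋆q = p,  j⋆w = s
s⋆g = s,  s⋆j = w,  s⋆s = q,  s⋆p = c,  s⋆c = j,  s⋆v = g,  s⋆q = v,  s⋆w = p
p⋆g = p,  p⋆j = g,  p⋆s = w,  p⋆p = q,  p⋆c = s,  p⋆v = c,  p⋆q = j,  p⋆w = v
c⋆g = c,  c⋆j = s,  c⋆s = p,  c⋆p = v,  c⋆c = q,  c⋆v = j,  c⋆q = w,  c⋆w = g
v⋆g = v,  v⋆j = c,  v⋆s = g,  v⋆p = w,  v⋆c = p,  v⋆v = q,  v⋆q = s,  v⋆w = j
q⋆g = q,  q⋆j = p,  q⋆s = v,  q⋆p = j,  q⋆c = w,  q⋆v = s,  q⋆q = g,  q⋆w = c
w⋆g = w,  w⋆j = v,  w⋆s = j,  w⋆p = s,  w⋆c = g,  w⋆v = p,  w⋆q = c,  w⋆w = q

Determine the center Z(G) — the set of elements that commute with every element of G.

An element z is central iff its row equals its column in the table.
For p: p ⋆ v = c ≠ w = v ⋆ p, so p ∉ Z.
Checking each element this way leaves Z(G) = {g, q}.
(Structurally, G here is isomorphic to the quaternion group Q_8.)

{g, q}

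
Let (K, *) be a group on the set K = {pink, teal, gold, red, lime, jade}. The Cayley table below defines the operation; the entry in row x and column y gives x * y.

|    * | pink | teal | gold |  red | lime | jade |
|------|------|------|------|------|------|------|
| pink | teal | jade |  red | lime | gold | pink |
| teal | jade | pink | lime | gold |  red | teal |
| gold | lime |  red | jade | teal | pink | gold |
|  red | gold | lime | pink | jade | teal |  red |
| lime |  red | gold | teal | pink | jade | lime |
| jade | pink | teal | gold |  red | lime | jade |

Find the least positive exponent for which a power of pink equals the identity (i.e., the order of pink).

The identity element is jade (its row matches the header).
pink^1 = pink
pink^2 = pink * pink = teal
pink^3 = teal * pink = jade
The first power of pink equal to the identity is pink^3, so ord(pink) = 3.
(Structurally, K here is isomorphic to the symmetric group S_3.)

3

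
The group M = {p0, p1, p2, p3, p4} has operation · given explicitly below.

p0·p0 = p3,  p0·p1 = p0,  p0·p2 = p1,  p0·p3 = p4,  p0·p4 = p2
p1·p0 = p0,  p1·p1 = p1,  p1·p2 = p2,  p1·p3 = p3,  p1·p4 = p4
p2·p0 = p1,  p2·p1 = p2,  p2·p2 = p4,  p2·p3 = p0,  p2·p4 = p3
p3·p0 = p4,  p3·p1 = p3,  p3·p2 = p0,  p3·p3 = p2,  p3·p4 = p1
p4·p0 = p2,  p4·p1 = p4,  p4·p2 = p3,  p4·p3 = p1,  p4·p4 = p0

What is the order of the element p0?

5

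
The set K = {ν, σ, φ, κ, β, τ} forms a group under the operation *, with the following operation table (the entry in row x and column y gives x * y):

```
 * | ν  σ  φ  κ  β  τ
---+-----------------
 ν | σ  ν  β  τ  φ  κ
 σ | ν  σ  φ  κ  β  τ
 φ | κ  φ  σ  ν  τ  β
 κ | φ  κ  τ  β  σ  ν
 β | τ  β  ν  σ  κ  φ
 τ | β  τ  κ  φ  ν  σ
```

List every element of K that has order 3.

{β, κ}

Identity is σ. Compute the order of each non-identity element by repeated multiplication:
  ν: ν → σ  (order 2)
  φ: φ → σ  (order 2)
  κ: κ → β → σ  (order 3)
  β: β → κ → σ  (order 3)
  τ: τ → σ  (order 2)
Elements of order 3: {β, κ}.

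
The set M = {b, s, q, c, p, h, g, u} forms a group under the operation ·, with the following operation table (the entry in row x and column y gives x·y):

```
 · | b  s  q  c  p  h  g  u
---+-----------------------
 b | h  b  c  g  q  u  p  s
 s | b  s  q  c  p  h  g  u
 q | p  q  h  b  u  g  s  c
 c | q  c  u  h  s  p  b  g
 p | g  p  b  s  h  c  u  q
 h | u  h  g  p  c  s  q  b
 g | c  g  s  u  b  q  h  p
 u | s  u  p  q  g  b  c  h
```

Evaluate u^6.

h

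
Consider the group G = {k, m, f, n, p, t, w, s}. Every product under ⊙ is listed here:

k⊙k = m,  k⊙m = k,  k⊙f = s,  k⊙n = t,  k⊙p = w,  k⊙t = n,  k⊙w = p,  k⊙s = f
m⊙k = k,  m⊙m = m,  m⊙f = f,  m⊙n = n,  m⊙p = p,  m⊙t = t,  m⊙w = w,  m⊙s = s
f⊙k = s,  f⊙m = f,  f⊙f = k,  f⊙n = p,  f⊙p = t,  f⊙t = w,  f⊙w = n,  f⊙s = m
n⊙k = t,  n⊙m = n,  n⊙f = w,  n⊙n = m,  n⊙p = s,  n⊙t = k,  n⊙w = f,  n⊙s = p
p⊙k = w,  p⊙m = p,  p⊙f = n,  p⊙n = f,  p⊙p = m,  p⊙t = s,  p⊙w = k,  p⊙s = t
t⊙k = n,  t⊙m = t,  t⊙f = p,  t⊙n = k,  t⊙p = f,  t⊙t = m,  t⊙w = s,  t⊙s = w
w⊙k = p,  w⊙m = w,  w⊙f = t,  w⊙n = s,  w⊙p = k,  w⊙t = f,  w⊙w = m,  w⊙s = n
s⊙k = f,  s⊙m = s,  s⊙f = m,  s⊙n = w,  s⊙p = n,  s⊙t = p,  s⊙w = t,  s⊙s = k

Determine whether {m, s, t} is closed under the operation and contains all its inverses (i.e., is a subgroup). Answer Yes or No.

No

s ⊙ s = k, which is not in {m, s, t}.
The subset is not closed under ⊙, so it is not a subgroup.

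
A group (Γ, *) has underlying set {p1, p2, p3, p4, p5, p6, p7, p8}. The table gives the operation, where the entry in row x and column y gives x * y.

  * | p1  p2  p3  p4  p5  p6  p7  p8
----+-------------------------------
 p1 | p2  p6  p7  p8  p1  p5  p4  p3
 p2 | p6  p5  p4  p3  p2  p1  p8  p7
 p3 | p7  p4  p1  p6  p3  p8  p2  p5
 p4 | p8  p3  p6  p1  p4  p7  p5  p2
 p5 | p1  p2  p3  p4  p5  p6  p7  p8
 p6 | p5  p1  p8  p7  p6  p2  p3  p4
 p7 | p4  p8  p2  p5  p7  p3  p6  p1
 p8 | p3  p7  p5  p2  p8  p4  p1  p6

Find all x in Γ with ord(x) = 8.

{p3, p4, p7, p8}

Identity is p5. Compute the order of each non-identity element by repeated multiplication:
  p1: p1 → p2 → p6 → p5  (order 4)
  p2: p2 → p5  (order 2)
  p3: p3 → p1 → p7 → p2 → p4 → p6 → p8 → p5  (order 8)
  p4: p4 → p1 → p8 → p2 → p3 → p6 → p7 → p5  (order 8)
  p6: p6 → p2 → p1 → p5  (order 4)
  p7: p7 → p6 → p3 → p2 → p8 → p1 → p4 → p5  (order 8)
  p8: p8 → p6 → p4 → p2 → p7 → p1 → p3 → p5  (order 8)
Elements of order 8: {p3, p4, p7, p8}.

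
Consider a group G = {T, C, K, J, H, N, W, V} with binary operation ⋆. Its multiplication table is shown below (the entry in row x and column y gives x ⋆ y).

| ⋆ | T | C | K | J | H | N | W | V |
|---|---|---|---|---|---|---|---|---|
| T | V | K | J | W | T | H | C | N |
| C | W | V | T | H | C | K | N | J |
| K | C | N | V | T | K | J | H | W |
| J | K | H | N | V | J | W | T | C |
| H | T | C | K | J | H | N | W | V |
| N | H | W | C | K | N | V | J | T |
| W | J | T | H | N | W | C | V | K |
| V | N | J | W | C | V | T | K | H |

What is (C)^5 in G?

C^1 = C
C^2 = C ⋆ C = V
C^3 = V ⋆ C = J
C^4 = J ⋆ C = H
C^5 = H ⋆ C = C

C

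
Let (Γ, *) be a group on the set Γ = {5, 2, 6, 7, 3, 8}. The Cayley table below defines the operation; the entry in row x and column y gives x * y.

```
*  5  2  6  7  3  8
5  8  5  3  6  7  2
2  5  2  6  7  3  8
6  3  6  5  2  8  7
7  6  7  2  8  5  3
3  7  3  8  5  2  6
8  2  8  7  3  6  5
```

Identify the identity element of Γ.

2

The identity e satisfies e * x = x for all x, so its row in the table reproduces the column headers.
Row 2 reads: 5, 2, 6, 7, 3, 8 — exactly the header order. So 2 is the identity.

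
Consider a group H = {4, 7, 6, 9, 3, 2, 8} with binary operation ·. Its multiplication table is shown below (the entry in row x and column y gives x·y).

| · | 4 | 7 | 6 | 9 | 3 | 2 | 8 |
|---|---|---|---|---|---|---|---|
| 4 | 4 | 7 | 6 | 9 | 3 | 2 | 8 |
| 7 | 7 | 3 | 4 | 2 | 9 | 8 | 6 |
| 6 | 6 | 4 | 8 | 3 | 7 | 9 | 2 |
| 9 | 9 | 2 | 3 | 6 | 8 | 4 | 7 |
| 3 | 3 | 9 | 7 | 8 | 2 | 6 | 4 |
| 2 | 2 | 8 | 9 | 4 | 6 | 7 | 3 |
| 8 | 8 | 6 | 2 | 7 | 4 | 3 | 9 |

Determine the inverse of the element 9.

First locate the identity: row 4 matches the header, so 4 is the identity.
Scan row 9 for 4: 9·2 = 4. Hence 9^(-1) = 2.

2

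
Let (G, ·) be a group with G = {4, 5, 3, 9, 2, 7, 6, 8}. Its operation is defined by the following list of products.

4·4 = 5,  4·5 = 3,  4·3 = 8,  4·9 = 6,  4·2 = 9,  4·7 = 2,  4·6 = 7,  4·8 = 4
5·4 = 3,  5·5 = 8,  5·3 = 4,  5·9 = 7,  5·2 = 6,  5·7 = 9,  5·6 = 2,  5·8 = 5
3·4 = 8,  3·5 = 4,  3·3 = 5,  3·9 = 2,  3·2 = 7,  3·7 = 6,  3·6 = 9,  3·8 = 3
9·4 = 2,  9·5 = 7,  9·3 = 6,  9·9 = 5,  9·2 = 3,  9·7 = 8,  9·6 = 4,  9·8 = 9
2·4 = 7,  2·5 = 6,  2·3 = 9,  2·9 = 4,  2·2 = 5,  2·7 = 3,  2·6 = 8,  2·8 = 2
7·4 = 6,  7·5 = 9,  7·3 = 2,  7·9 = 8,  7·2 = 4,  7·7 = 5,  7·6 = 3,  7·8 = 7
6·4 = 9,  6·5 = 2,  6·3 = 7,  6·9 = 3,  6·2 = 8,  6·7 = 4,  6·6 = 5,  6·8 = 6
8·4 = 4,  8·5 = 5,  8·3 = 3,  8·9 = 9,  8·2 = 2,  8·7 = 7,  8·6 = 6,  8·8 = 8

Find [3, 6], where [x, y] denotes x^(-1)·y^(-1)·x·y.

Identity is 8; from the table 3^(-1) = 4 and 6^(-1) = 2.
4·2 = 9
9·3 = 6
6·6 = 5

5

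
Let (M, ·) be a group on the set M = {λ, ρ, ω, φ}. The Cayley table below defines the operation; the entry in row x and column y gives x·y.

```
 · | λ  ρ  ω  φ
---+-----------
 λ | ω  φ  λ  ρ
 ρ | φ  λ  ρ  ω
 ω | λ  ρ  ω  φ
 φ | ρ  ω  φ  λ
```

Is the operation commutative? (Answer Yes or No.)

Yes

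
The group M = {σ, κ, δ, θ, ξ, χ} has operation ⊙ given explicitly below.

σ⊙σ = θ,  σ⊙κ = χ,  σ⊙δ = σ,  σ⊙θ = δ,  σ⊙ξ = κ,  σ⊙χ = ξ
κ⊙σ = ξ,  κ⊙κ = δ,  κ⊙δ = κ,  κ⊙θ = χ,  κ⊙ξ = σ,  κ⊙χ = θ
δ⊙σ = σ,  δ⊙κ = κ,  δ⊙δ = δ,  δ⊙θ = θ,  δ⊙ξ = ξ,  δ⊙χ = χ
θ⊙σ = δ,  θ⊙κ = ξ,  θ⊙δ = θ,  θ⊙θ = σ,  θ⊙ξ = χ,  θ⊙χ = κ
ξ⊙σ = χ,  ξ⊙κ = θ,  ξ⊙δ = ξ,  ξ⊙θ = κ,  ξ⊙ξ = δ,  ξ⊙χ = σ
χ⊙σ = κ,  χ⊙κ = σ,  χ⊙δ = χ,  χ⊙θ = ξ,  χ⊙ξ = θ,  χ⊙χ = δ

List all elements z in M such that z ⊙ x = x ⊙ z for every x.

{δ}

An element z is central iff its row equals its column in the table.
For ξ: ξ ⊙ θ = κ ≠ χ = θ ⊙ ξ, so ξ ∉ Z.
Checking each element this way leaves Z(M) = {δ}.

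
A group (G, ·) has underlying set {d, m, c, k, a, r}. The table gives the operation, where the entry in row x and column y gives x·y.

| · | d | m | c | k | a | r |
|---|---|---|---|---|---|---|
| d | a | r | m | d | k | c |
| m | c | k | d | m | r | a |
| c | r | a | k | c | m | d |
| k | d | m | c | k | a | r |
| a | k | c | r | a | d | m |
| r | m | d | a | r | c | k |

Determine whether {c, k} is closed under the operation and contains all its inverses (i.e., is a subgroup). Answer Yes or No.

Yes

{c, k} contains the identity k.
Checking products: every product of two elements of {c, k} (read from the table) lies in {c, k}, so the set is closed.
In a finite group, a nonempty closed subset is a subgroup. So {c, k} ≤ G.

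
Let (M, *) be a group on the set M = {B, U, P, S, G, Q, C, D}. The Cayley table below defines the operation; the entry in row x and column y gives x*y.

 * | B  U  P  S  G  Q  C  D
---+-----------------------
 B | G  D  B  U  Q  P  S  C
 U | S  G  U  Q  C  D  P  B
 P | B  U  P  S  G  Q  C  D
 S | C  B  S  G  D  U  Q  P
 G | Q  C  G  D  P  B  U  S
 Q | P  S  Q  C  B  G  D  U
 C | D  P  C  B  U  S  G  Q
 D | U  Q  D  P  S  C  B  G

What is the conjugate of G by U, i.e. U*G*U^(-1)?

G

The identity is P. In row U, the entry P sits in column C, so U^(-1) = C.
U*G = C
C*C = G
(Structurally, M here is isomorphic to the quaternion group Q_8.)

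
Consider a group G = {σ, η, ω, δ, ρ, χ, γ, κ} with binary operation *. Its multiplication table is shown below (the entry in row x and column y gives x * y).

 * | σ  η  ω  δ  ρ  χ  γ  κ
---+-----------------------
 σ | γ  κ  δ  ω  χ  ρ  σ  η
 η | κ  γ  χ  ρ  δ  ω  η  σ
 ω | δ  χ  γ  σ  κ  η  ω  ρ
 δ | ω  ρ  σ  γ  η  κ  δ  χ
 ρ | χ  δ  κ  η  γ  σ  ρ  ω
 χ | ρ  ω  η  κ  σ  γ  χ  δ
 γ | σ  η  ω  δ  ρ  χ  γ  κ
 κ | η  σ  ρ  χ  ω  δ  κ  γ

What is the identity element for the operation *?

γ

The identity e satisfies e * x = x for all x, so its row in the table reproduces the column headers.
Row γ reads: σ, η, ω, δ, ρ, χ, γ, κ — exactly the header order. So γ is the identity.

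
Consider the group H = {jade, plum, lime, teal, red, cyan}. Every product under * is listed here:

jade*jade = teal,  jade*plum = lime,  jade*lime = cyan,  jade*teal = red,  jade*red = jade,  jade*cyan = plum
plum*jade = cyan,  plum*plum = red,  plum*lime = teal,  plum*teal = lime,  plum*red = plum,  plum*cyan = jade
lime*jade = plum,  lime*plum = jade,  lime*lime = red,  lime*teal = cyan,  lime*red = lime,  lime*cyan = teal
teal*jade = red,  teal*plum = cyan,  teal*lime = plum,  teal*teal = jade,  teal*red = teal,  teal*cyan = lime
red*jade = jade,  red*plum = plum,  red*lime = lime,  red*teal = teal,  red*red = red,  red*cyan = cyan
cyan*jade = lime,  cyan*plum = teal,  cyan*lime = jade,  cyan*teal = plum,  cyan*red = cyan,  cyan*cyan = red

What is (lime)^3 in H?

lime^1 = lime
lime^2 = lime*lime = red
lime^3 = red*lime = lime

lime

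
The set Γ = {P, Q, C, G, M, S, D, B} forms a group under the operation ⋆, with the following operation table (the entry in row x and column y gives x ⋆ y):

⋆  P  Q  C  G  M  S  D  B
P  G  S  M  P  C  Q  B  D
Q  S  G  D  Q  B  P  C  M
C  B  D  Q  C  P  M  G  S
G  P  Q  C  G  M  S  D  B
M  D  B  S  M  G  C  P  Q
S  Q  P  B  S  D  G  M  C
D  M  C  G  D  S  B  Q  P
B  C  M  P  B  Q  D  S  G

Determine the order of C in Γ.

The identity element is G (its row matches the header).
C^1 = C
C^2 = C ⋆ C = Q
C^3 = Q ⋆ C = D
C^4 = D ⋆ C = G
The first power of C equal to the identity is C^4, so ord(C) = 4.

4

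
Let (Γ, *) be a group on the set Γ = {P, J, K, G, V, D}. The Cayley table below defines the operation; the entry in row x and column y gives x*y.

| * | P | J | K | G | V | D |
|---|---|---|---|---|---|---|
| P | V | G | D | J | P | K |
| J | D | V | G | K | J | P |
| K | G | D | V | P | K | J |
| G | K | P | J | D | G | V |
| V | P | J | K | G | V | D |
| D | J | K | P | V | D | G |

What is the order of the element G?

The identity element is V (its row matches the header).
G^1 = G
G^2 = G*G = D
G^3 = D*G = V
The first power of G equal to the identity is G^3, so ord(G) = 3.

3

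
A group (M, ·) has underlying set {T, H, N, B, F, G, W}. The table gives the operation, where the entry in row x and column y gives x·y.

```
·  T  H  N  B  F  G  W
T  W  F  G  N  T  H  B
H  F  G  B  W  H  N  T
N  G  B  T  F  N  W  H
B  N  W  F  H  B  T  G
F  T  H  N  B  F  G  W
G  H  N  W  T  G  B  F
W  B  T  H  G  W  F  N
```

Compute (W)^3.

W^1 = W
W^2 = W·W = N
W^3 = N·W = H

H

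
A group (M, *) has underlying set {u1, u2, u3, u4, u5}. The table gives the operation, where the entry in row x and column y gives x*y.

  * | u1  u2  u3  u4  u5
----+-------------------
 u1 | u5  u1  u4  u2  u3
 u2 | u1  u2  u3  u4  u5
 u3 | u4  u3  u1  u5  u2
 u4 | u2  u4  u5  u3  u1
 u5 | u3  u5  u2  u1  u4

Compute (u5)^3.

u1

u5^1 = u5
u5^2 = u5*u5 = u4
u5^3 = u4*u5 = u1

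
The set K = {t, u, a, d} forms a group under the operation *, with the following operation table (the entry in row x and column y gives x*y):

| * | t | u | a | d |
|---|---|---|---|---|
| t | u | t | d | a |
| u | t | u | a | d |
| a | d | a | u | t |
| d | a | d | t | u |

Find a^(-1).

First locate the identity: row u matches the header, so u is the identity.
Scan row a for u: a*a = u. Hence a^(-1) = a.

a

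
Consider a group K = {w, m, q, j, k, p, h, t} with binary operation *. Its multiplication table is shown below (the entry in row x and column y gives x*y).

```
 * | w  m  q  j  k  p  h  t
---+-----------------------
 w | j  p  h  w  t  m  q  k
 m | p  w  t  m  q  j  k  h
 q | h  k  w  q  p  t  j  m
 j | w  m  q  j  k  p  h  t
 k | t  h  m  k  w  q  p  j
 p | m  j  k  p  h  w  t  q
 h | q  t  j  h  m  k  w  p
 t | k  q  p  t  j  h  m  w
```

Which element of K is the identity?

The identity e satisfies e*x = x for all x, so its row in the table reproduces the column headers.
Row j reads: w, m, q, j, k, p, h, t — exactly the header order. So j is the identity.

j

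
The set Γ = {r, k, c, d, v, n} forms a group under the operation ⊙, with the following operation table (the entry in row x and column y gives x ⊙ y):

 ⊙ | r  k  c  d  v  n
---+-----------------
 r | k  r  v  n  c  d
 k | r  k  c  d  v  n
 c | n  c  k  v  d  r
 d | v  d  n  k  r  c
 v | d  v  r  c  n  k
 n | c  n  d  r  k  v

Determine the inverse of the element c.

c

First locate the identity: row k matches the header, so k is the identity.
Scan row c for k: c ⊙ c = k. Hence c^(-1) = c.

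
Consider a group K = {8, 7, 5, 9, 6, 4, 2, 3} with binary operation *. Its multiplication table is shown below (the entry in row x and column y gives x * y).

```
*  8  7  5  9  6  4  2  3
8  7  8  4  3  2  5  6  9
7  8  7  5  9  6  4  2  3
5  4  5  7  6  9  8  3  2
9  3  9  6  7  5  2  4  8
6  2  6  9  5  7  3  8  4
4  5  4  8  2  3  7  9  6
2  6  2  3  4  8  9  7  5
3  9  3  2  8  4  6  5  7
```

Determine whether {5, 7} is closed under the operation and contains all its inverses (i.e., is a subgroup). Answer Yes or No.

{5, 7} contains the identity 7.
Checking products: every product of two elements of {5, 7} (read from the table) lies in {5, 7}, so the set is closed.
In a finite group, a nonempty closed subset is a subgroup. So {5, 7} ≤ K.

Yes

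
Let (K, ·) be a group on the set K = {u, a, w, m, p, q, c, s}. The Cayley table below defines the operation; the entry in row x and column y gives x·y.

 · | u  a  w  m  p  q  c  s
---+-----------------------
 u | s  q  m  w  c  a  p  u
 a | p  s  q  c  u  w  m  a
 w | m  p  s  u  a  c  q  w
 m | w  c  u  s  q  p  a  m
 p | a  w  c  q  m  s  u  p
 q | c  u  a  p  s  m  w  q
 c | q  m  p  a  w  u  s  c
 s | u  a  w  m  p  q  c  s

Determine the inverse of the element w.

w

First locate the identity: row s matches the header, so s is the identity.
Scan row w for s: w·w = s. Hence w^(-1) = w.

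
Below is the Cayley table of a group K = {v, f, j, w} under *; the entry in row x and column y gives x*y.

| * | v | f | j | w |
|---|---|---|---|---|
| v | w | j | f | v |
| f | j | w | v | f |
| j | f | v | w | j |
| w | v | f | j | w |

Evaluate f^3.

f

f^1 = f
f^2 = f*f = w
f^3 = w*f = f
(Structurally, K here is isomorphic to the Klein four-group V_4.)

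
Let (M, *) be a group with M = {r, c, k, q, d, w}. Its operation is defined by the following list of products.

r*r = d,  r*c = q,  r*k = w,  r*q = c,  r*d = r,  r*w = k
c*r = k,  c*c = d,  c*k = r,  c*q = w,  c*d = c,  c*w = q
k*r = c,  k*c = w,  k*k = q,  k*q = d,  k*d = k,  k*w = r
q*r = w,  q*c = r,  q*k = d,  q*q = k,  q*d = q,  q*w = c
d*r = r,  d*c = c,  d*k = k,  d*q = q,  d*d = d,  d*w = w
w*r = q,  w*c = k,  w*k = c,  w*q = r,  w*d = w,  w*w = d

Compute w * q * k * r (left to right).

w * q = r
r * k = w
w * r = q

q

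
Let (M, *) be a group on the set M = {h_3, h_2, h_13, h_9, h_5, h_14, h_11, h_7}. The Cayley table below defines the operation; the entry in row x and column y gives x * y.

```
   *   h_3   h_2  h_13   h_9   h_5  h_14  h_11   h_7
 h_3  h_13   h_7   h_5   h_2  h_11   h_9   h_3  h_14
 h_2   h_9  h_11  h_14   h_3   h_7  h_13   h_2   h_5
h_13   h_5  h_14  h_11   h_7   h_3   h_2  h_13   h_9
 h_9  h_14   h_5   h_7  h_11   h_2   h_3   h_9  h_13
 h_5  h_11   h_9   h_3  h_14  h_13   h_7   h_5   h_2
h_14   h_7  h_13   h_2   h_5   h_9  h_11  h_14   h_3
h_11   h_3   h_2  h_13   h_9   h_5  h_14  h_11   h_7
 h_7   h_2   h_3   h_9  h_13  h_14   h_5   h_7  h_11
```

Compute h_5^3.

h_5^1 = h_5
h_5^2 = h_5 * h_5 = h_13
h_5^3 = h_13 * h_5 = h_3

h_3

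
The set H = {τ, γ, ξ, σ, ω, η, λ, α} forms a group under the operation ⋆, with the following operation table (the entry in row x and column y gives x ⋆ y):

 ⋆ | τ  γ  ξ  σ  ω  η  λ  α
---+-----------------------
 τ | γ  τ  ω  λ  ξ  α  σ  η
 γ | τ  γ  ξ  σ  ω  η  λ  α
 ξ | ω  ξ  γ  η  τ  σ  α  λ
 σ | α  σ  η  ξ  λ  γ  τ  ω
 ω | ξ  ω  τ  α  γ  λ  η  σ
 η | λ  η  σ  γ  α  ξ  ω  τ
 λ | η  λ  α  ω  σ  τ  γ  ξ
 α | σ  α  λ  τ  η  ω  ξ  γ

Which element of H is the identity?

The identity e satisfies e ⋆ x = x for all x, so its row in the table reproduces the column headers.
Row γ reads: τ, γ, ξ, σ, ω, η, λ, α — exactly the header order. So γ is the identity.
(Structurally, H here is isomorphic to the dihedral group D_4.)

γ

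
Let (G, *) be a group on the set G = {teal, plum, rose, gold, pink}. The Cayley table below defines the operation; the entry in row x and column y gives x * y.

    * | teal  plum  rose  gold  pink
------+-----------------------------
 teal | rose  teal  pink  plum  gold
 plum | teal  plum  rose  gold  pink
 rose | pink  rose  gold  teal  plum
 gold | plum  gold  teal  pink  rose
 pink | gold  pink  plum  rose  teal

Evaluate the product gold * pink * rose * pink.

gold * pink = rose
rose * rose = gold
gold * pink = rose

rose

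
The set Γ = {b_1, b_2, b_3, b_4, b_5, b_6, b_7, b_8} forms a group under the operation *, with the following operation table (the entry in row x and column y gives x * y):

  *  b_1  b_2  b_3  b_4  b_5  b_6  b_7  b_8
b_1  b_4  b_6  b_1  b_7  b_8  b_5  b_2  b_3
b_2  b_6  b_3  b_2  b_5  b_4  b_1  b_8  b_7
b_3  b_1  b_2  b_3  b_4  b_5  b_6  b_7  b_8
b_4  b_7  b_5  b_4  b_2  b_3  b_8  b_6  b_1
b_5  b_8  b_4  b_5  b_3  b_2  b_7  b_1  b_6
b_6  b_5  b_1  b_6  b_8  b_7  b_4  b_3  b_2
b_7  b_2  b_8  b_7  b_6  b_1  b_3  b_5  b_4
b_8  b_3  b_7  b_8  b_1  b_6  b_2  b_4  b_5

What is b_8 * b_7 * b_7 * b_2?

b_8 * b_7 = b_4
b_4 * b_7 = b_6
b_6 * b_2 = b_1

b_1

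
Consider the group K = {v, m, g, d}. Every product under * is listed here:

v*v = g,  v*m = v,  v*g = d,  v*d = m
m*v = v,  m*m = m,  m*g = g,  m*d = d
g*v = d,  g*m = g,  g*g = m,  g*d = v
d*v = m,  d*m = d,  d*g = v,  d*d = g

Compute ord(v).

4

The identity element is m (its row matches the header).
v^1 = v
v^2 = v * v = g
v^3 = g * v = d
v^4 = d * v = m
The first power of v equal to the identity is v^4, so ord(v) = 4.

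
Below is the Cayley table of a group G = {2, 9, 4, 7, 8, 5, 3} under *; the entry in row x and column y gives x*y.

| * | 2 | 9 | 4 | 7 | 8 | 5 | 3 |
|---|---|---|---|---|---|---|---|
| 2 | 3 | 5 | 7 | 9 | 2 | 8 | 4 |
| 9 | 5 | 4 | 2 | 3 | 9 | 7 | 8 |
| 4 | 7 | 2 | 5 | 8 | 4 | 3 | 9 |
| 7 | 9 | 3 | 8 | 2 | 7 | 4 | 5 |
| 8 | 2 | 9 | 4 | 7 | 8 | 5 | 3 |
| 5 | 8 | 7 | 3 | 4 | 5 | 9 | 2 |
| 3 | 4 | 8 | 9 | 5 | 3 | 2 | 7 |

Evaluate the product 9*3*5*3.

2

9*3 = 8
8*5 = 5
5*3 = 2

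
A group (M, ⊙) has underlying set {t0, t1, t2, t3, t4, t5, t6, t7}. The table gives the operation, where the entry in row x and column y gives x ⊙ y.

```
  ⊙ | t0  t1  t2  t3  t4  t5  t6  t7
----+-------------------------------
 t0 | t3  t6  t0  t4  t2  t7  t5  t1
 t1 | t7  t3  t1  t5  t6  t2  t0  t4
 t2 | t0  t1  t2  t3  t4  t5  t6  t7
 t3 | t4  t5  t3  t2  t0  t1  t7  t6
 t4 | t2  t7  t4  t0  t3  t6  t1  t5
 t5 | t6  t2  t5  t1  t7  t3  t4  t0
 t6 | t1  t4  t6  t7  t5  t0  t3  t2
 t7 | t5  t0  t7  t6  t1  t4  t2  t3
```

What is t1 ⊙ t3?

t5

Read row t1, column t3: t1 ⊙ t3 = t5.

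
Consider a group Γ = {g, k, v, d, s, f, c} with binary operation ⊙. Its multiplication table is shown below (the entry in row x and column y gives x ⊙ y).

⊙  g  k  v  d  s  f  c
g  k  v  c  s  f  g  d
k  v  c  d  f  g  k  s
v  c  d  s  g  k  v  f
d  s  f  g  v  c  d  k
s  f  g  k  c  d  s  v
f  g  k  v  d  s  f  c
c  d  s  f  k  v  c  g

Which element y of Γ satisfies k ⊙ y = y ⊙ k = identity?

d

First locate the identity: row f matches the header, so f is the identity.
Scan row k for f: k ⊙ d = f. Hence k^(-1) = d.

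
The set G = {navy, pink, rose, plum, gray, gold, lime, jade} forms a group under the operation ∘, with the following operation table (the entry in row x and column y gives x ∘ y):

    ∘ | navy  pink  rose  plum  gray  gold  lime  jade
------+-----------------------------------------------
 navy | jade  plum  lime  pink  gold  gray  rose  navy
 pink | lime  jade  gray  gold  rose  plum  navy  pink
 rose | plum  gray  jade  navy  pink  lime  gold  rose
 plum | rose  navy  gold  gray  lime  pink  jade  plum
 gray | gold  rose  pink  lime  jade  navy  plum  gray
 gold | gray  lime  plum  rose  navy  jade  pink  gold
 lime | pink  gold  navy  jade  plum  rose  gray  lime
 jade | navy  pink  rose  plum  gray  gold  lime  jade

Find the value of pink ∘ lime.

Read row pink, column lime: pink ∘ lime = navy.

navy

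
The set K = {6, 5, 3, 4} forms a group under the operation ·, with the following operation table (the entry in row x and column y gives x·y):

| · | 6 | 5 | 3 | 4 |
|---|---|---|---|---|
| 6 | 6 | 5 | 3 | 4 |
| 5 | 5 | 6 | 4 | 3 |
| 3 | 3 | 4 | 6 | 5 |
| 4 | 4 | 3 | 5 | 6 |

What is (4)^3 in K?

4^1 = 4
4^2 = 4·4 = 6
4^3 = 6·4 = 4

4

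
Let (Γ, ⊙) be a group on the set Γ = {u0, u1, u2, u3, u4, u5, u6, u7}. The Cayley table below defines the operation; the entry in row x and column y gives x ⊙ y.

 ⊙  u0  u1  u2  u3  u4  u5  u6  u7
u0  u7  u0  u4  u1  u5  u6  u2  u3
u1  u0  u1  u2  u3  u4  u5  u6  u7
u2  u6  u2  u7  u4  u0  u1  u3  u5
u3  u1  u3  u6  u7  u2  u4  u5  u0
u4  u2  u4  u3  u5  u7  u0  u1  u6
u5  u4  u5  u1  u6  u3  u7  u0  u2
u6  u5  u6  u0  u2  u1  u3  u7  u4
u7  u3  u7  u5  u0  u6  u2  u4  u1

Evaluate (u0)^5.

u0

u0^1 = u0
u0^2 = u0 ⊙ u0 = u7
u0^3 = u7 ⊙ u0 = u3
u0^4 = u3 ⊙ u0 = u1
u0^5 = u1 ⊙ u0 = u0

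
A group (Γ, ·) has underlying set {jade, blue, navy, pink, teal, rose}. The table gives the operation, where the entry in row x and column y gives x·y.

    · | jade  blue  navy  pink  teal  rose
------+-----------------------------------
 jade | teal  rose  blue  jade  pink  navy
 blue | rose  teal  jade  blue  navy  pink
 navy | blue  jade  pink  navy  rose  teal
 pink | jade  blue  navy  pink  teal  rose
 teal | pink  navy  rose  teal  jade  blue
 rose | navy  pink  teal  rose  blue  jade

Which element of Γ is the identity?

pink

The identity e satisfies e·x = x for all x, so its row in the table reproduces the column headers.
Row pink reads: jade, blue, navy, pink, teal, rose — exactly the header order. So pink is the identity.
(Structurally, Γ here is isomorphic to the cyclic group Z_6.)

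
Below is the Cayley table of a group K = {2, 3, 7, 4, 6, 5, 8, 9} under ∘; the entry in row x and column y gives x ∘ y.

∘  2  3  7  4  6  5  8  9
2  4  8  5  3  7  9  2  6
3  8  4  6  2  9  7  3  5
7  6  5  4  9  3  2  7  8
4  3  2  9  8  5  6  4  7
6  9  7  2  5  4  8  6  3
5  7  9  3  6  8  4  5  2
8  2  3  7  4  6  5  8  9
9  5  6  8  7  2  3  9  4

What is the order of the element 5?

The identity element is 8 (its row matches the header).
5^1 = 5
5^2 = 5 ∘ 5 = 4
5^3 = 4 ∘ 5 = 6
5^4 = 6 ∘ 5 = 8
The first power of 5 equal to the identity is 5^4, so ord(5) = 4.

4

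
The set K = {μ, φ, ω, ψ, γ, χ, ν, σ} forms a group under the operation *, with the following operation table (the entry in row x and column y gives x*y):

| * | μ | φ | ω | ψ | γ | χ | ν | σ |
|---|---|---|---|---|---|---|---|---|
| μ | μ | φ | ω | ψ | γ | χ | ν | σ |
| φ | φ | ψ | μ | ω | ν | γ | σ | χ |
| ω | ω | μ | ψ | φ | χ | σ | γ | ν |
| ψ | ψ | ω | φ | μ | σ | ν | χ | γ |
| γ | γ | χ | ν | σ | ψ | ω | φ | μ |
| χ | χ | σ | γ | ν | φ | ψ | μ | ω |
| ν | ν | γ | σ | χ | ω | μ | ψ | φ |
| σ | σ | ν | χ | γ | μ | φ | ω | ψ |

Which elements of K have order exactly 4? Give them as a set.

{γ, ν, σ, φ, χ, ω}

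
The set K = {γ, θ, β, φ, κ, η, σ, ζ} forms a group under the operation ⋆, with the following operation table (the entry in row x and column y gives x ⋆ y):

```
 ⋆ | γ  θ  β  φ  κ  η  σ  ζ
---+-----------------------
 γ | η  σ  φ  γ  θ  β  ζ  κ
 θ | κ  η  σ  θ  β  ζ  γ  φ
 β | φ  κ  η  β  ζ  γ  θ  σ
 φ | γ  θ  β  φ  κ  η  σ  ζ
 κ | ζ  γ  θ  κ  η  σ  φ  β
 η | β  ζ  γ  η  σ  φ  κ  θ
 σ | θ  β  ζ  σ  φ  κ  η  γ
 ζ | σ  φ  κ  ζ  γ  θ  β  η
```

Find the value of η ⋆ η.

φ

Read row η, column η: η ⋆ η = φ.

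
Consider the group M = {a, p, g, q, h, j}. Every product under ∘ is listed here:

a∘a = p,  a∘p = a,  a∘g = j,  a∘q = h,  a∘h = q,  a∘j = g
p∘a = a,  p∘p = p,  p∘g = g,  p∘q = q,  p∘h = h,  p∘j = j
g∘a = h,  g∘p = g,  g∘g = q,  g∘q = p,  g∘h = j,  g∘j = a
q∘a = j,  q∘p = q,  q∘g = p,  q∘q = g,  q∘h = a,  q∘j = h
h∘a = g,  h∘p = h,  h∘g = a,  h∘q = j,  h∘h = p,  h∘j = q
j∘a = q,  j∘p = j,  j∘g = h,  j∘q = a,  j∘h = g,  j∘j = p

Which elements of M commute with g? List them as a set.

{g, p, q}

Compare row g with column g entry by entry.
q ∘ g = p = g ∘ q, so q commutes with g.
a ∘ g = j but g ∘ a = h, so a does not.
Collecting the elements that commute with g: C(g) = {g, p, q}.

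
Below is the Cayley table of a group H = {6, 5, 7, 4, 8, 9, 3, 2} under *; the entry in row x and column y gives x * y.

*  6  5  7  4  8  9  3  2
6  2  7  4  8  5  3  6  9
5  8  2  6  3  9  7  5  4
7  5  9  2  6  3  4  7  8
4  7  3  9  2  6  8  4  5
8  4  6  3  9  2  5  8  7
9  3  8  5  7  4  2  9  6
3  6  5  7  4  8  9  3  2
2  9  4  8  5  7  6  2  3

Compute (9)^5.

9^1 = 9
9^2 = 9 * 9 = 2
9^3 = 2 * 9 = 6
9^4 = 6 * 9 = 3
9^5 = 3 * 9 = 9

9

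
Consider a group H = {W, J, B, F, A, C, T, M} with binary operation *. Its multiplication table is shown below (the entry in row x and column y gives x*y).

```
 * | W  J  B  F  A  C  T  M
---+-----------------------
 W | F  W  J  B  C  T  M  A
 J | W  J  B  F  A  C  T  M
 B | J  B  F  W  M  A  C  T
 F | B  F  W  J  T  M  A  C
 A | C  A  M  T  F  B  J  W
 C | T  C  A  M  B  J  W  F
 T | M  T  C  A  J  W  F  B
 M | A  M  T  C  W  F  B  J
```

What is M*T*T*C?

J

M*T = B
B*T = C
C*C = J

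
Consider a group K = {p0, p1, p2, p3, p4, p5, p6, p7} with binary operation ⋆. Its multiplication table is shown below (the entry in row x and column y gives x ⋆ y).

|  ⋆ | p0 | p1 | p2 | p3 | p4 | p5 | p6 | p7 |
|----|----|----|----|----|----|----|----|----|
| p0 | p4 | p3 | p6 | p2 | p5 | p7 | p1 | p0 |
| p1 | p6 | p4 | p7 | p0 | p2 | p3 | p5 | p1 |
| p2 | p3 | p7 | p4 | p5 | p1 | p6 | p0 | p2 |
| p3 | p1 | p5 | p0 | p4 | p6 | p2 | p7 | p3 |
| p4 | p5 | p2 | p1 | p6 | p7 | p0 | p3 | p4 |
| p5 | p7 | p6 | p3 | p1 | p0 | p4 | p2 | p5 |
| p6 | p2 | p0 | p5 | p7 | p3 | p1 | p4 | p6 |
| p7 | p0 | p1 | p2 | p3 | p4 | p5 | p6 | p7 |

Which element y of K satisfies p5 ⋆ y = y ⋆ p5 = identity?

p0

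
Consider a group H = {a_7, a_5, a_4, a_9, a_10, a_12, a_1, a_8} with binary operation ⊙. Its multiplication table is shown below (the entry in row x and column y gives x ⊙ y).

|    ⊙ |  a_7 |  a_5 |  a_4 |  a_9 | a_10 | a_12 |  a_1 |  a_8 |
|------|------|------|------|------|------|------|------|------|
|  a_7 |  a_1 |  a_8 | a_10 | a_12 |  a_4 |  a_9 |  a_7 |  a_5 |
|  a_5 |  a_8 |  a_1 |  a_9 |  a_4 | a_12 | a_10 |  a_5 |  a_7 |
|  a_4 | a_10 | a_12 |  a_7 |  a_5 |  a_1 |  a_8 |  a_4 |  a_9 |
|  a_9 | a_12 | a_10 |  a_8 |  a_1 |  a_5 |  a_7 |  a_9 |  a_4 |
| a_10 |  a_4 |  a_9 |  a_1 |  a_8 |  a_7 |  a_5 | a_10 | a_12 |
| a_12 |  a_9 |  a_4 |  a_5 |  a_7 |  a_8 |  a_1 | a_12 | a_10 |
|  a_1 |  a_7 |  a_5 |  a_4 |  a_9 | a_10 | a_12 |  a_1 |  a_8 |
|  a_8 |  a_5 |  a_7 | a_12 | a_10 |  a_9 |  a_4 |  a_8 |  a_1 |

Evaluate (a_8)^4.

a_1

a_8^1 = a_8
a_8^2 = a_8 ⊙ a_8 = a_1
a_8^3 = a_1 ⊙ a_8 = a_8
a_8^4 = a_8 ⊙ a_8 = a_1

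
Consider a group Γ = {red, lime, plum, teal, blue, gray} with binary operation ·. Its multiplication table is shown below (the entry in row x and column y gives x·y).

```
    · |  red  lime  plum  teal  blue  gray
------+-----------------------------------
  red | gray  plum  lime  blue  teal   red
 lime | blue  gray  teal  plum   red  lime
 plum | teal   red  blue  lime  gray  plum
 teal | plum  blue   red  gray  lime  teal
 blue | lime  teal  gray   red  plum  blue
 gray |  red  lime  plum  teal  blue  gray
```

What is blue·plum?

gray

Read row blue, column plum: blue·plum = gray.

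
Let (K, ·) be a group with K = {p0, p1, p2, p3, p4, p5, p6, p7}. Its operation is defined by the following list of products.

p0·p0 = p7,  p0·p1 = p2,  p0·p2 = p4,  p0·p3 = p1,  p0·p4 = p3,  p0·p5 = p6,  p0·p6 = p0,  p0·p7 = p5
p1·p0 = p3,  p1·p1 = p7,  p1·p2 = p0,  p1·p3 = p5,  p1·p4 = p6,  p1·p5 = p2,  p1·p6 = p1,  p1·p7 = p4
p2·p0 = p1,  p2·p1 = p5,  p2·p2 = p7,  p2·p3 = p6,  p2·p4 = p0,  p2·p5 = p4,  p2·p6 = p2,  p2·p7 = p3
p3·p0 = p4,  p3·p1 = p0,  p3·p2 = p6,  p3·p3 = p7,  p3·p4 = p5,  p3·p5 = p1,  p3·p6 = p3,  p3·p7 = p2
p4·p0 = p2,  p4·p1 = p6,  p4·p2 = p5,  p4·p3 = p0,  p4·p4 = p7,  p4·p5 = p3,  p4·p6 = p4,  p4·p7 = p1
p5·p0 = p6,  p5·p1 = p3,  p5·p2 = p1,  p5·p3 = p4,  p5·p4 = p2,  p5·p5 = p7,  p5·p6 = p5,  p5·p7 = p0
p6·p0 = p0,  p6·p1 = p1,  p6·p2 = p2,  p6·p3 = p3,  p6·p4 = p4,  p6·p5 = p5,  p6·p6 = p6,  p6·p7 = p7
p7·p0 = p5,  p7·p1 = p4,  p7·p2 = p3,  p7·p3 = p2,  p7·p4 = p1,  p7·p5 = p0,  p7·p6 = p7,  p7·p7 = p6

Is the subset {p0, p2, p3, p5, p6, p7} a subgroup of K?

p2·p0 = p1, which is not in {p0, p2, p3, p5, p6, p7}.
The subset is not closed under ·, so it is not a subgroup.

No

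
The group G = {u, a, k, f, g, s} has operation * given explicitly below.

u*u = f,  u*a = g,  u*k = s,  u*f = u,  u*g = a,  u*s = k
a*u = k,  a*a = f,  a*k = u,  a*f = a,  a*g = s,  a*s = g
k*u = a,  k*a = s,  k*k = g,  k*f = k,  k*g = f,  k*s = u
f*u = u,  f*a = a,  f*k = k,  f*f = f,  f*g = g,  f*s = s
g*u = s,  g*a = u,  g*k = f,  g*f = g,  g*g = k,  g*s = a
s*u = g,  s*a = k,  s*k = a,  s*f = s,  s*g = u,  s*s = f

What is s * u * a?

s * u = g
g * a = u

u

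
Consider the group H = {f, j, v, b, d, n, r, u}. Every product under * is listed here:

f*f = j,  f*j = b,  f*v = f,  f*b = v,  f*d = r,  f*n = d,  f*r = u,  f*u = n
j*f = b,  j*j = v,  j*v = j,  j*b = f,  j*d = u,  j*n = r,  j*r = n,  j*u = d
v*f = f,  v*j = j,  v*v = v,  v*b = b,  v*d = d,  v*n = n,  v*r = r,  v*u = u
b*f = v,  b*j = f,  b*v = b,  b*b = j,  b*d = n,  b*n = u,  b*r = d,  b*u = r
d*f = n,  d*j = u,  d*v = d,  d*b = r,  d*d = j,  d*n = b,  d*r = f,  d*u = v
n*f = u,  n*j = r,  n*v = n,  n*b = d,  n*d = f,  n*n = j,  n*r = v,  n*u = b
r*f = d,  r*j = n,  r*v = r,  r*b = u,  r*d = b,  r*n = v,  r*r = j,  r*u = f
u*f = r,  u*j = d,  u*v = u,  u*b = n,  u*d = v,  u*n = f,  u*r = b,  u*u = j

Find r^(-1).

n

First locate the identity: row v matches the header, so v is the identity.
Scan row r for v: r * n = v. Hence r^(-1) = n.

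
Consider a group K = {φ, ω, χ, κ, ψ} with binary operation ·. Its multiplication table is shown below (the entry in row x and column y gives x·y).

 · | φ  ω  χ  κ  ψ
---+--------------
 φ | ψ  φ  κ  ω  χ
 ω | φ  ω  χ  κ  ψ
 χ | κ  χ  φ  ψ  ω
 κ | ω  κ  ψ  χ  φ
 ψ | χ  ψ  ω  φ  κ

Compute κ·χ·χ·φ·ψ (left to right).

κ·χ = ψ
ψ·χ = ω
ω·φ = φ
φ·ψ = χ

χ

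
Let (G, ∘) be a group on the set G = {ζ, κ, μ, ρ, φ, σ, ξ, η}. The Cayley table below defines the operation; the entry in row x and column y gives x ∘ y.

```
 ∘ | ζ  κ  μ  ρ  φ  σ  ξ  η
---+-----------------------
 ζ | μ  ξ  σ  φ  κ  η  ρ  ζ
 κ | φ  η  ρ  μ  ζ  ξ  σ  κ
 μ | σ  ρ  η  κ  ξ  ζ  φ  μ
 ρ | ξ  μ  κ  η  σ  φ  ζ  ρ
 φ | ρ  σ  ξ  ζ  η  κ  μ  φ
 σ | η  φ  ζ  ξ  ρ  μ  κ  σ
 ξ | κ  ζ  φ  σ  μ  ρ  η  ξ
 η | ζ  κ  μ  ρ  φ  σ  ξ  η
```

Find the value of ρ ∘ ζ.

Read row ρ, column ζ: ρ ∘ ζ = ξ.
(Structurally, G here is isomorphic to the dihedral group D_4.)

ξ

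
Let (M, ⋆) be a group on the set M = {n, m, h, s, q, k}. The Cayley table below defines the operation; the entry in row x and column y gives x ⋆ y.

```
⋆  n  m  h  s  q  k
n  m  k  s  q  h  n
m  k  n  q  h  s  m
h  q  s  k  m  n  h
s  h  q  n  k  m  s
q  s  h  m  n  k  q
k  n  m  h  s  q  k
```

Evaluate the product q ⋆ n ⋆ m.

q ⋆ n = s
s ⋆ m = q
(Structurally, M here is isomorphic to the symmetric group S_3.)

q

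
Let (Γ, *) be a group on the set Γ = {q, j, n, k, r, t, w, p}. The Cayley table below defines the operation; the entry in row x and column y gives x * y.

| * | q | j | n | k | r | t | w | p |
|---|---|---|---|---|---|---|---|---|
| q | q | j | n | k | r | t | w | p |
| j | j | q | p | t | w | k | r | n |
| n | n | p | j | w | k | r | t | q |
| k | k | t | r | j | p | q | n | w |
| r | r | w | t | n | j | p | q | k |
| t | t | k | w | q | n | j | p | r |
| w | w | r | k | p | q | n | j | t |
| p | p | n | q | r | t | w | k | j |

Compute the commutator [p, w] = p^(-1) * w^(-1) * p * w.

Identity is q; from the table p^(-1) = n and w^(-1) = r.
n * r = k
k * p = w
w * w = j
(Structurally, Γ here is isomorphic to the quaternion group Q_8.)

j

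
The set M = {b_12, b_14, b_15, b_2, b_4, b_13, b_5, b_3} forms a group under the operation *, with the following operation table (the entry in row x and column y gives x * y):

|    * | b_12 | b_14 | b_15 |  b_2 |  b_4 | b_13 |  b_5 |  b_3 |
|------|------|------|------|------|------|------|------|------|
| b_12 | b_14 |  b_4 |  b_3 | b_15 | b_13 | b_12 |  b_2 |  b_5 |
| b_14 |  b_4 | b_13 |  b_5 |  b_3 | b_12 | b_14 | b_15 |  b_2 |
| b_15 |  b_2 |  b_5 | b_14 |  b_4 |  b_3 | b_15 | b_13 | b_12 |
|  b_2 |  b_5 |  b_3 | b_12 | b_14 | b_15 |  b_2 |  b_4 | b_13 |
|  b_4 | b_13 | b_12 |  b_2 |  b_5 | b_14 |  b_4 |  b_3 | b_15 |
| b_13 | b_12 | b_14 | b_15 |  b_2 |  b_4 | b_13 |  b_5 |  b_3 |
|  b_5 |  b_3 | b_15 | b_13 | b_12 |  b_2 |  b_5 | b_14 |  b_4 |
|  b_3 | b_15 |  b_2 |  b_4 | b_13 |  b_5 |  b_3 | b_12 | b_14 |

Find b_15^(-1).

b_5

First locate the identity: row b_13 matches the header, so b_13 is the identity.
Scan row b_15 for b_13: b_15 * b_5 = b_13. Hence b_15^(-1) = b_5.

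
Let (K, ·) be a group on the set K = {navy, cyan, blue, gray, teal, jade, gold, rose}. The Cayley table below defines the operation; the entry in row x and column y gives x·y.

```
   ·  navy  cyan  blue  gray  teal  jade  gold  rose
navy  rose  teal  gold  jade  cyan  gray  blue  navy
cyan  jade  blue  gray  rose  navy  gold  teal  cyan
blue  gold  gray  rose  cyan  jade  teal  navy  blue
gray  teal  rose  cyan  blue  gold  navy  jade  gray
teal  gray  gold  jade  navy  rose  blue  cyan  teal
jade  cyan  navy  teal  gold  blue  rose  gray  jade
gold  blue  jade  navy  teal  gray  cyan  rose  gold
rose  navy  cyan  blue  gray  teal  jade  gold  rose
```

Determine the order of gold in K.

The identity element is rose (its row matches the header).
gold^1 = gold
gold^2 = gold·gold = rose
The first power of gold equal to the identity is gold^2, so ord(gold) = 2.

2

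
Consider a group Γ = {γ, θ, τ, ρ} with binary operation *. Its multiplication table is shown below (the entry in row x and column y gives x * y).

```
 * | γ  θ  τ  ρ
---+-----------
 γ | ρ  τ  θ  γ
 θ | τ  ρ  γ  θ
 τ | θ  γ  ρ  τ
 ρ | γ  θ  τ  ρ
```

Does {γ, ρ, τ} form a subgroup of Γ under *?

No

γ * τ = θ, which is not in {γ, ρ, τ}.
The subset is not closed under *, so it is not a subgroup.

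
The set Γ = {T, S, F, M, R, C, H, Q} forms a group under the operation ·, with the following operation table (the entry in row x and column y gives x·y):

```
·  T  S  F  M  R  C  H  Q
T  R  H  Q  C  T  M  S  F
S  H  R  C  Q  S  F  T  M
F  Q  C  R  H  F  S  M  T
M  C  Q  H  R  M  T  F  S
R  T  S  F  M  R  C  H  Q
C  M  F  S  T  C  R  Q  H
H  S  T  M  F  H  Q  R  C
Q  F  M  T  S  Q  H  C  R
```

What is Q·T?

F

Read row Q, column T: Q·T = F.
(Structurally, Γ here is isomorphic to the elementary abelian group (Z_2)^3.)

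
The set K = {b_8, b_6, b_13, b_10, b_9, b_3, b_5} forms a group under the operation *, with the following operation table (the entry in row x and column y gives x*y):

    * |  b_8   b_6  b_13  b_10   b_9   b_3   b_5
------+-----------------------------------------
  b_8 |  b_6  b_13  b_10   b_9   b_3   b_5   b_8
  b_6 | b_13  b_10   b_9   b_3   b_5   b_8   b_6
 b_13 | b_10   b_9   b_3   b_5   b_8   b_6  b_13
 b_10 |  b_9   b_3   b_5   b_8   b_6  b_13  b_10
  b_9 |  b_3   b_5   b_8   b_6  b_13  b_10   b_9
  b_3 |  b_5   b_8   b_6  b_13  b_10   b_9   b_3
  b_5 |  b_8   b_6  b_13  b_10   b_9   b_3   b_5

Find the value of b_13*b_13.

Read row b_13, column b_13: b_13*b_13 = b_3.

b_3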